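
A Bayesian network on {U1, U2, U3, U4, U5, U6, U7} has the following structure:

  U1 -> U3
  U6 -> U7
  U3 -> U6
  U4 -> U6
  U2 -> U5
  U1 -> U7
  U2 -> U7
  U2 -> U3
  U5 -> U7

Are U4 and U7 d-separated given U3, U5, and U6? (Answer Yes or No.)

Yes

We examine all 4 paths between U4 and U7:
Path 1: U4 → U6 ← U3 ← U1 → U7
  U3 is a chain here and U3 is conditioned on, so the path is blocked at U3.
Path 2: U4 → U6 ← U3 ← U2 → U5 → U7
  U3 is a chain here and U3 is conditioned on, so the path is blocked at U3.
Path 3: U4 → U6 ← U3 ← U2 → U7
  U3 is a chain here and U3 is conditioned on, so the path is blocked at U3.
Path 4: U4 → U6 → U7
  U6 is a chain here and U6 is conditioned on, so the path is blocked at U6.
All paths are blocked; U4 ⊥ U7 | {U3, U5, U6} holds.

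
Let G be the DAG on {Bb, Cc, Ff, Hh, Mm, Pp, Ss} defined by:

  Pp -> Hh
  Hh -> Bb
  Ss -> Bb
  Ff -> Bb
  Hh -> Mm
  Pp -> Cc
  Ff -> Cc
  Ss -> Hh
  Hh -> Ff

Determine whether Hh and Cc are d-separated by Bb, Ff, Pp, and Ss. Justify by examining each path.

There are 4 undirected paths between Hh and Cc; checking each against the conditioning set {Bb, Ff, Pp, Ss}:
Path 1: Hh ← Pp → Cc
  Pp is a fork here and Pp is conditioned on, so the path is blocked at Pp.
Path 2: Hh → Bb ← Ff → Cc
  Ff is a fork here and Ff is conditioned on, so the path is blocked at Ff.
Path 3: Hh ← Ss → Bb ← Ff → Cc
  Ss is a fork here and Ss is conditioned on, so the path is blocked at Ss.
Path 4: Hh → Ff → Cc
  Ff is a chain here and Ff is conditioned on, so the path is blocked at Ff.
Every path is blocked, so Hh and Cc are d-separated given {Bb, Ff, Pp, Ss}.

Yes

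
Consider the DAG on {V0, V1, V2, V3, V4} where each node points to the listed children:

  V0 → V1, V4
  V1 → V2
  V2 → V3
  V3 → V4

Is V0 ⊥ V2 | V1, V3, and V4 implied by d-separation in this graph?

Yes

There are 2 undirected paths between V0 and V2; checking each against the conditioning set {V1, V3, V4}:
Path 1: V0 → V1 → V2
  V1 is a chain here and V1 is conditioned on, so the path is blocked at V1.
Path 2: V0 → V4 ← V3 ← V2
  V3 is a chain here and V3 is conditioned on, so the path is blocked at V3.
Since every path is blocked, d-separation holds.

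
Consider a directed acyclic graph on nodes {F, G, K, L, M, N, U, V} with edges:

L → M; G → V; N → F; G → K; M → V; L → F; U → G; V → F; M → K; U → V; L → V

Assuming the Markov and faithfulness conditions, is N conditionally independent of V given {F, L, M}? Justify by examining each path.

Enumerating the 5 paths from N to V and testing each for blocking by {F, L, M}:
Path 1: N → F ← L → V
  L is a fork here and L is conditioned on, so the path is blocked at L.
Path 2: N → F ← L → M → V
  L is a fork here and L is conditioned on, so the path is blocked at L.
Path 3: N → F ← L → M → K ← G → V
  L is a fork here and L is conditioned on, so the path is blocked at L.
Path 4: N → F ← L → M → K ← G ← U → V
  L is a fork here and L is conditioned on, so the path is blocked at L.
Path 5: N → F ← V
  F is a collider and F is conditioned on, which opens it — no node blocks this path, so it is active.
Since the path N → F ← V is active, N and V are not d-separated given {F, L, M}.

No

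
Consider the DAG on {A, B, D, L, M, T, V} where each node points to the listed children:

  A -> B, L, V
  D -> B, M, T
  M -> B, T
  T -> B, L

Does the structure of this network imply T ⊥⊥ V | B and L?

6 paths connect T and V; each must be blocked for d-separation to hold:
Path 1: T → B ← A → V
  B is a collider and B is conditioned on, which opens it; A is a fork and A is not conditioned on — no node blocks this path, so it is active.
Path 2: T → L ← A → V
  L is a collider and L is conditioned on, which opens it; A is a fork and A is not conditioned on — no node blocks this path, so it is active.
Path 3: T ← D → B ← A → V
  D is a fork and D is not conditioned on; B is a collider and B is conditioned on, which opens it; A is a fork and A is not conditioned on — no node blocks this path, so it is active.
Path 4: T ← D → M → B ← A → V
  D is a fork and D is not conditioned on; M is a chain and M is not conditioned on; B is a collider and B is conditioned on, which opens it; A is a fork and A is not conditioned on — no node blocks this path, so it is active.
Path 5: T ← M → B ← A → V
  M is a fork and M is not conditioned on; B is a collider and B is conditioned on, which opens it; A is a fork and A is not conditioned on — no node blocks this path, so it is active.
Path 6: T ← M ← D → B ← A → V
  M is a chain and M is not conditioned on; D is a fork and D is not conditioned on; B is a collider and B is conditioned on, which opens it; A is a fork and A is not conditioned on — no node blocks this path, so it is active.
At least one path is unblocked, so d-separation fails.

No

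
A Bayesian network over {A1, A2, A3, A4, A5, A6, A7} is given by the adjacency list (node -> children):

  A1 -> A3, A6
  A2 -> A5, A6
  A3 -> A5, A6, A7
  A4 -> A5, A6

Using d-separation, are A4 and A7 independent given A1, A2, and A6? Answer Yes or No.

There are 6 undirected paths between A4 and A7; checking each against the conditioning set {A1, A2, A6}:
Path 1: A4 → A5 ← A2 → A6 ← A3 → A7
  A5 is a collider here and neither A5 nor any of its descendants is conditioned on, so the collider stays closed — the path is blocked at A5.
Path 2: A4 → A5 ← A2 → A6 ← A1 → A3 → A7
  A5 is a collider here and neither A5 nor any of its descendants is conditioned on, so the collider stays closed — the path is blocked at A5.
Path 3: A4 → A5 ← A3 → A7
  A5 is a collider here and neither A5 nor any of its descendants is conditioned on, so the collider stays closed — the path is blocked at A5.
Path 4: A4 → A6 ← A2 → A5 ← A3 → A7
  A2 is a fork here and A2 is conditioned on, so the path is blocked at A2.
Path 5: A4 → A6 ← A3 → A7
  A6 is a collider and A6 is conditioned on, which opens it; A3 is a fork and A3 is not conditioned on — no node blocks this path, so it is active.
Path 6: A4 → A6 ← A1 → A3 → A7
  A1 is a fork here and A1 is conditioned on, so the path is blocked at A1.
At least one path is unblocked, so d-separation fails.

No — A4 and A7 are not d-separated given {A1, A2, A6}.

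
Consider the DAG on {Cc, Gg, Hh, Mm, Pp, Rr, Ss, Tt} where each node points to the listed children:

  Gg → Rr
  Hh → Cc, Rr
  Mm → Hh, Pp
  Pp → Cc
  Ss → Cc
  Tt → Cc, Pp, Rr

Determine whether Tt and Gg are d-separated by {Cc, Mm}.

There are 5 undirected paths between Tt and Gg; checking each against the conditioning set {Cc, Mm}:
Path 1: Tt → Cc ← Hh → Rr ← Gg
  Rr is a collider here and neither Rr nor any of its descendants is conditioned on, so the collider stays closed — the path is blocked at Rr.
Path 2: Tt → Cc ← Pp ← Mm → Hh → Rr ← Gg
  Mm is a fork here and Mm is conditioned on, so the path is blocked at Mm.
Path 3: Tt → Pp → Cc ← Hh → Rr ← Gg
  Rr is a collider here and neither Rr nor any of its descendants is conditioned on, so the collider stays closed — the path is blocked at Rr.
Path 4: Tt → Pp ← Mm → Hh → Rr ← Gg
  Mm is a fork here and Mm is conditioned on, so the path is blocked at Mm.
Path 5: Tt → Rr ← Gg
  Rr is a collider here and neither Rr nor any of its descendants is conditioned on, so the collider stays closed — the path is blocked at Rr.
Every path is blocked, so Tt and Gg are d-separated given {Cc, Mm}.

Yes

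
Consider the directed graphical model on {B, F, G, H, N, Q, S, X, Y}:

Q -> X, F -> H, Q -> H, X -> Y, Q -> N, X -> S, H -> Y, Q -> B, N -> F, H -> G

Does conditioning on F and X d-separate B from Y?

We examine all 3 paths between B and Y:
Path 1: B ← Q → N → F → H → Y
  F is a chain here and F is conditioned on, so the path is blocked at F.
Path 2: B ← Q → H → Y
  Q is a fork and Q is not conditioned on; H is a chain and H is not conditioned on — no node blocks this path, so it is active.
Path 3: B ← Q → X → Y
  X is a chain here and X is conditioned on, so the path is blocked at X.
Because an active path exists, B and Y are not d-separated.

No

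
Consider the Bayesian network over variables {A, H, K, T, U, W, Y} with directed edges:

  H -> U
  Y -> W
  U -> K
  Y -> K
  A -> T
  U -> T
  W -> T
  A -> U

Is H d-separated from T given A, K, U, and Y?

Yes

We examine all 3 paths between H and T:
  1. H → U ← A → T — U:collider[open]; A:fork[blocks] ⇒ blocked
  2. H → U → K ← Y → W → T — U:chain[blocks]; K:collider[open]; Y:fork[blocks]; W:chain[open] ⇒ blocked
  3. H → U → T — U:chain[blocks] ⇒ blocked
All paths are blocked; H ⊥ T | {A, K, U, Y} holds.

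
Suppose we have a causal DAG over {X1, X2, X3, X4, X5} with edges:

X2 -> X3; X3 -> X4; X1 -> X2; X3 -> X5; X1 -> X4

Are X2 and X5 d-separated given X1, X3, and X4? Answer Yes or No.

There are 2 undirected paths between X2 and X5; checking each against the conditioning set {X1, X3, X4}:
  1. X2 → X3 → X5 — X3:chain[blocks] ⇒ blocked
  2. X2 ← X1 → X4 ← X3 → X5 — X1:fork[blocks]; X4:collider[open]; X3:fork[blocks] ⇒ blocked
Every path is blocked, so X2 and X5 are d-separated given {X1, X3, X4}.

Yes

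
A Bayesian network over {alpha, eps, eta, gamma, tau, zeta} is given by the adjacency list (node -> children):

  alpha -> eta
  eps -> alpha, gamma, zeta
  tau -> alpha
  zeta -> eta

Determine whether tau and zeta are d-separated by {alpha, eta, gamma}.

No

There are 2 undirected paths between tau and zeta; checking each against the conditioning set {alpha, eta, gamma}:
Path 1: tau → alpha → eta ← zeta
  alpha is a chain here and alpha is conditioned on, so the path is blocked at alpha.
Path 2: tau → alpha ← eps → zeta
  alpha is a collider and alpha is conditioned on, which opens it; eps is a fork and eps is not conditioned on — no node blocks this path, so it is active.
Because an active path exists, tau and zeta are not d-separated.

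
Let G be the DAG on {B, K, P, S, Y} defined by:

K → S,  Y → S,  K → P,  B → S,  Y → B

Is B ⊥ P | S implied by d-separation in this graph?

We examine all 2 paths between B and P:
  1. B ← Y → S ← K → P — Y:fork[open]; S:collider[open]; K:fork[open] ⇒ active
  2. B → S ← K → P — S:collider[open]; K:fork[open] ⇒ active
Since the path B ← Y → S ← K → P is active, B and P are not d-separated given {S}.

No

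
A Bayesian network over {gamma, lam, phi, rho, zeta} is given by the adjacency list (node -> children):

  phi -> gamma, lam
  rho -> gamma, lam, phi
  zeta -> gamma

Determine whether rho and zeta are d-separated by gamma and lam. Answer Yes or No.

No

We examine all 3 paths between rho and zeta:
  1. rho → phi → gamma ← zeta — phi:chain[open]; gamma:collider[open] ⇒ active
  2. rho → lam ← phi → gamma ← zeta — lam:collider[open]; phi:fork[open]; gamma:collider[open] ⇒ active
  3. rho → gamma ← zeta — gamma:collider[open] ⇒ active
Since the path rho → phi → gamma ← zeta is active, rho and zeta are not d-separated given {gamma, lam}.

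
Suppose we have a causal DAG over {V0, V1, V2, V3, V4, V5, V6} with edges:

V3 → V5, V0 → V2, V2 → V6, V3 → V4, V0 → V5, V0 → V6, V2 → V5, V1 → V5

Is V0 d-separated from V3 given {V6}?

We examine all 3 paths between V0 and V3:
  1. V0 → V2 → V5 ← V3 — V2:chain[open]; V5:collider[blocks] ⇒ blocked
  2. V0 → V5 ← V3 — V5:collider[blocks] ⇒ blocked
  3. V0 → V6 ← V2 → V5 ← V3 — V6:collider[open]; V2:fork[open]; V5:collider[blocks] ⇒ blocked
Every path is blocked, so V0 and V3 are d-separated given {V6}.

Yes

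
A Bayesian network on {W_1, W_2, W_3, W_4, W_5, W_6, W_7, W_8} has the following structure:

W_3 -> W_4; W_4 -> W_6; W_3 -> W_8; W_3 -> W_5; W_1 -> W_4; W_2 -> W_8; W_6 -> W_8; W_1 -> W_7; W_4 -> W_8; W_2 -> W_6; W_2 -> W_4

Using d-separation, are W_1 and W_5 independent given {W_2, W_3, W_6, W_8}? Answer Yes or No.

Enumerating the 6 paths from W_1 to W_5 and testing each for blocking by {W_2, W_3, W_6, W_8}:
  1. W_1 → W_4 → W_8 ← W_3 → W_5 — W_4:chain[open]; W_8:collider[open]; W_3:fork[blocks] ⇒ blocked
  2. W_1 → W_4 ← W_2 → W_8 ← W_3 → W_5 — W_4:collider[open]; W_2:fork[blocks]; W_8:collider[open]; W_3:fork[blocks] ⇒ blocked
  3. W_1 → W_4 ← W_2 → W_6 → W_8 ← W_3 → W_5 — W_4:collider[open]; W_2:fork[blocks]; W_6:chain[blocks]; W_8:collider[open]; W_3:fork[blocks] ⇒ blocked
  4. W_1 → W_4 ← W_3 → W_5 — W_4:collider[open]; W_3:fork[blocks] ⇒ blocked
  5. W_1 → W_4 → W_6 → W_8 ← W_3 → W_5 — W_4:chain[open]; W_6:chain[blocks]; W_8:collider[open]; W_3:fork[blocks] ⇒ blocked
  6. W_1 → W_4 → W_6 ← W_2 → W_8 ← W_3 → W_5 — W_4:chain[open]; W_6:collider[open]; W_2:fork[blocks]; W_8:collider[open]; W_3:fork[blocks] ⇒ blocked
Since every path is blocked, d-separation holds.

Yes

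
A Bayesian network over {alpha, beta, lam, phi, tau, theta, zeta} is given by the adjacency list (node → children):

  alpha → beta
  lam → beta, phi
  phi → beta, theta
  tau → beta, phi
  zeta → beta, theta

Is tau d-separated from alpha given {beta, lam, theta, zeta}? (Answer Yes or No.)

We examine all 4 paths between tau and alpha:
  1. tau → phi → theta ← zeta → beta ← alpha — phi:chain[open]; theta:collider[open]; zeta:fork[blocks]; beta:collider[open] ⇒ blocked
  2. tau → phi → beta ← alpha — phi:chain[open]; beta:collider[open] ⇒ active
  3. tau → phi ← lam → beta ← alpha — phi:collider[open]; lam:fork[blocks]; beta:collider[open] ⇒ blocked
  4. tau → beta ← alpha — beta:collider[open] ⇒ active
Since the path tau → phi → beta ← alpha is active, tau and alpha are not d-separated given {beta, lam, theta, zeta}.

No — tau and alpha are not d-separated given {beta, lam, theta, zeta}.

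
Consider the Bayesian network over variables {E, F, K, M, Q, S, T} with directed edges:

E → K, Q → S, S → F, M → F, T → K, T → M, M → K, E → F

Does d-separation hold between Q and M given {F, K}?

There are 3 undirected paths between Q and M; checking each against the conditioning set {F, K}:
Path 1: Q → S → F ← M
  S is a chain and S is not conditioned on; F is a collider and F is conditioned on, which opens it — no node blocks this path, so it is active.
Path 2: Q → S → F ← E → K ← T → M
  S is a chain and S is not conditioned on; F is a collider and F is conditioned on, which opens it; E is a fork and E is not conditioned on; K is a collider and K is conditioned on, which opens it; T is a fork and T is not conditioned on — no node blocks this path, so it is active.
Path 3: Q → S → F ← E → K ← M
  S is a chain and S is not conditioned on; F is a collider and F is conditioned on, which opens it; E is a fork and E is not conditioned on; K is a collider and K is conditioned on, which opens it — no node blocks this path, so it is active.
Because an active path exists, Q and M are not d-separated.

No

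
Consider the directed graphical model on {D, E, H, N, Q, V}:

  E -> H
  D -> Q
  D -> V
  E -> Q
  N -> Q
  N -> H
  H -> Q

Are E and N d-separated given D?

Yes

There are 4 undirected paths between E and N; checking each against the conditioning set {D}:
  1. E → H → Q ← N — H:chain[open]; Q:collider[blocks] ⇒ blocked
  2. E → H ← N — H:collider[blocks] ⇒ blocked
  3. E → Q ← H ← N — Q:collider[blocks]; H:chain[open] ⇒ blocked
  4. E → Q ← N — Q:collider[blocks] ⇒ blocked
Every path is blocked, so E and N are d-separated given {D}.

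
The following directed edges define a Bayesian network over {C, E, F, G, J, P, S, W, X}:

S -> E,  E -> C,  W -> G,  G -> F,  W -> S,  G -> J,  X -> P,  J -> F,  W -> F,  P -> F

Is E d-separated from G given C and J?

Enumerating the 3 paths from E to G and testing each for blocking by {C, J}:
  1. E ← S ← W → F ← J ← G — S:chain[open]; W:fork[open]; F:collider[blocks]; J:chain[blocks] ⇒ blocked
  2. E ← S ← W → F ← G — S:chain[open]; W:fork[open]; F:collider[blocks] ⇒ blocked
  3. E ← S ← W → G — S:chain[open]; W:fork[open] ⇒ active
Because an active path exists, E and G are not d-separated.

No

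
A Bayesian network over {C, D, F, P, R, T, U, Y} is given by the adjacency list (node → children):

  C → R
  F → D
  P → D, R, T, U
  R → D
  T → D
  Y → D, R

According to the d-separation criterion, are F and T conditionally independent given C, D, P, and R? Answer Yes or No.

No

4 paths connect F and T; each must be blocked for d-separation to hold:
Path 1: F → D ← P → T
  P is a fork here and P is conditioned on, so the path is blocked at P.
Path 2: F → D ← Y → R ← P → T
  P is a fork here and P is conditioned on, so the path is blocked at P.
Path 3: F → D ← T
  D is a collider and D is conditioned on, which opens it — no node blocks this path, so it is active.
Path 4: F → D ← R ← P → T
  R is a chain here and R is conditioned on, so the path is blocked at R.
At least one path is unblocked, so d-separation fails.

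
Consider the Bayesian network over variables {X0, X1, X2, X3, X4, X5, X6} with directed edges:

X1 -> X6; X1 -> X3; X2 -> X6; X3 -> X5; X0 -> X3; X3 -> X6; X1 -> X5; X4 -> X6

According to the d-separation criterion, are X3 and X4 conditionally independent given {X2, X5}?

Yes

3 paths connect X3 and X4; each must be blocked for d-separation to hold:
  1. X3 ← X1 → X6 ← X4 — X1:fork[open]; X6:collider[blocks] ⇒ blocked
  2. X3 → X6 ← X4 — X6:collider[blocks] ⇒ blocked
  3. X3 → X5 ← X1 → X6 ← X4 — X5:collider[open]; X1:fork[open]; X6:collider[blocks] ⇒ blocked
Every path is blocked, so X3 and X4 are d-separated given {X2, X5}.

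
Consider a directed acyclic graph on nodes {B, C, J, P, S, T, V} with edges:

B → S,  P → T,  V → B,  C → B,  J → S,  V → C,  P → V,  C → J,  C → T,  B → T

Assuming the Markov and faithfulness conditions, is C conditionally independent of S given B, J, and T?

Yes

There are 6 undirected paths between C and S; checking each against the conditioning set {B, J, T}:
  1. C → J → S — J:chain[blocks] ⇒ blocked
  2. C → B → S — B:chain[blocks] ⇒ blocked
  3. C → T ← B → S — T:collider[open]; B:fork[blocks] ⇒ blocked
  4. C → T ← P → V → B → S — T:collider[open]; P:fork[open]; V:chain[open]; B:chain[blocks] ⇒ blocked
  5. C ← V → B → S — V:fork[open]; B:chain[blocks] ⇒ blocked
  6. C ← V ← P → T ← B → S — V:chain[open]; P:fork[open]; T:collider[open]; B:fork[blocks] ⇒ blocked
Every path is blocked, so C and S are d-separated given {B, J, T}.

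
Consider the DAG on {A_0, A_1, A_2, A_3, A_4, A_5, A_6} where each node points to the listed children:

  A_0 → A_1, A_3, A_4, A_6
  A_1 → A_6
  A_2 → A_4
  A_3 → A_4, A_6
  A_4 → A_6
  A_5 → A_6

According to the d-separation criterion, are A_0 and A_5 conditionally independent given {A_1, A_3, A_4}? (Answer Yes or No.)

There are 6 undirected paths between A_0 and A_5; checking each against the conditioning set {A_1, A_3, A_4}:
Path 1: A_0 → A_6 ← A_5
  A_6 is a collider here and neither A_6 nor any of its descendants is conditioned on, so the collider stays closed — the path is blocked at A_6.
Path 2: A_0 → A_4 → A_6 ← A_5
  A_4 is a chain here and A_4 is conditioned on, so the path is blocked at A_4.
Path 3: A_0 → A_4 ← A_3 → A_6 ← A_5
  A_3 is a fork here and A_3 is conditioned on, so the path is blocked at A_3.
Path 4: A_0 → A_3 → A_6 ← A_5
  A_3 is a chain here and A_3 is conditioned on, so the path is blocked at A_3.
Path 5: A_0 → A_3 → A_4 → A_6 ← A_5
  A_3 is a chain here and A_3 is conditioned on, so the path is blocked at A_3.
Path 6: A_0 → A_1 → A_6 ← A_5
  A_1 is a chain here and A_1 is conditioned on, so the path is blocked at A_1.
Since every path is blocked, d-separation holds.

Yes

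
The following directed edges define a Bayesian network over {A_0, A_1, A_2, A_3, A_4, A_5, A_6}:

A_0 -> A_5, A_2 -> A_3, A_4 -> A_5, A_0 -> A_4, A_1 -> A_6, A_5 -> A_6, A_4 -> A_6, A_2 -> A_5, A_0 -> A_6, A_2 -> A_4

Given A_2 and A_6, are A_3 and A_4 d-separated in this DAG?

There are 6 undirected paths between A_3 and A_4; checking each against the conditioning set {A_2, A_6}:
Path 1: A_3 ← A_2 → A_5 ← A_4
  A_2 is a fork here and A_2 is conditioned on, so the path is blocked at A_2.
Path 2: A_3 ← A_2 → A_5 ← A_0 → A_4
  A_2 is a fork here and A_2 is conditioned on, so the path is blocked at A_2.
Path 3: A_3 ← A_2 → A_5 ← A_0 → A_6 ← A_4
  A_2 is a fork here and A_2 is conditioned on, so the path is blocked at A_2.
Path 4: A_3 ← A_2 → A_5 → A_6 ← A_4
  A_2 is a fork here and A_2 is conditioned on, so the path is blocked at A_2.
Path 5: A_3 ← A_2 → A_5 → A_6 ← A_0 → A_4
  A_2 is a fork here and A_2 is conditioned on, so the path is blocked at A_2.
Path 6: A_3 ← A_2 → A_4
  A_2 is a fork here and A_2 is conditioned on, so the path is blocked at A_2.
Every path is blocked, so A_3 and A_4 are d-separated given {A_2, A_6}.

Yes — A_3 and A_4 are d-separated given {A_2, A_6}.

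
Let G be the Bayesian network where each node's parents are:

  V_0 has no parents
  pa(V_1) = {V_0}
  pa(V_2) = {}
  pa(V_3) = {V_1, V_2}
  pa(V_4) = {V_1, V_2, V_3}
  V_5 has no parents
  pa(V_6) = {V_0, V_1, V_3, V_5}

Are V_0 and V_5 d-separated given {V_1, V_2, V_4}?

We examine all 5 paths between V_0 and V_5:
Path 1: V_0 → V_6 ← V_5
  V_6 is a collider here and neither V_6 nor any of its descendants is conditioned on, so the collider stays closed — the path is blocked at V_6.
Path 2: V_0 → V_1 → V_6 ← V_5
  V_1 is a chain here and V_1 is conditioned on, so the path is blocked at V_1.
Path 3: V_0 → V_1 → V_3 → V_6 ← V_5
  V_1 is a chain here and V_1 is conditioned on, so the path is blocked at V_1.
Path 4: V_0 → V_1 → V_4 ← V_2 → V_3 → V_6 ← V_5
  V_1 is a chain here and V_1 is conditioned on, so the path is blocked at V_1.
Path 5: V_0 → V_1 → V_4 ← V_3 → V_6 ← V_5
  V_1 is a chain here and V_1 is conditioned on, so the path is blocked at V_1.
All paths are blocked; V_0 ⊥ V_5 | {V_1, V_2, V_4} holds.

Yes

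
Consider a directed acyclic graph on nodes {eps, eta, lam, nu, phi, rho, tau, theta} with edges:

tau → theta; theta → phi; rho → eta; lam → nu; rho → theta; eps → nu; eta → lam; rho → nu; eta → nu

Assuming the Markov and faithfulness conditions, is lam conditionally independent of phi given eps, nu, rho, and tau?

4 paths connect lam and phi; each must be blocked for d-separation to hold:
  1. lam → nu ← eta ← rho → theta → phi — nu:collider[open]; eta:chain[open]; rho:fork[blocks]; theta:chain[open] ⇒ blocked
  2. lam → nu ← rho → theta → phi — nu:collider[open]; rho:fork[blocks]; theta:chain[open] ⇒ blocked
  3. lam ← eta → nu ← rho → theta → phi — eta:fork[open]; nu:collider[open]; rho:fork[blocks]; theta:chain[open] ⇒ blocked
  4. lam ← eta ← rho → theta → phi — eta:chain[open]; rho:fork[blocks]; theta:chain[open] ⇒ blocked
Since every path is blocked, d-separation holds.

Yes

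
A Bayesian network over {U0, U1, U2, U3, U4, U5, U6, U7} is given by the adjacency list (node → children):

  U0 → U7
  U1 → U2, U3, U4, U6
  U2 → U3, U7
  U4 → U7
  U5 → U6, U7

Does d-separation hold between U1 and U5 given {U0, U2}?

Yes

There are 4 undirected paths between U1 and U5; checking each against the conditioning set {U0, U2}:
  1. U1 → U6 ← U5 — U6:collider[blocks] ⇒ blocked
  2. U1 → U3 ← U2 → U7 ← U5 — U3:collider[blocks]; U2:fork[blocks]; U7:collider[blocks] ⇒ blocked
  3. U1 → U4 → U7 ← U5 — U4:chain[open]; U7:collider[blocks] ⇒ blocked
  4. U1 → U2 → U7 ← U5 — U2:chain[blocks]; U7:collider[blocks] ⇒ blocked
All paths are blocked; U1 ⊥ U5 | {U0, U2} holds.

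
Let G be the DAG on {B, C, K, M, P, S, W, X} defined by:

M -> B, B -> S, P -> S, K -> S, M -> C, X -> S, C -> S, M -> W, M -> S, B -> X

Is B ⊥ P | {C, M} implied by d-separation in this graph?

Yes — B and P are d-separated given {C, M}.

We examine all 4 paths between B and P:
  1. B ← M → C → S ← P — M:fork[blocks]; C:chain[blocks]; S:collider[blocks] ⇒ blocked
  2. B ← M → S ← P — M:fork[blocks]; S:collider[blocks] ⇒ blocked
  3. B → S ← P — S:collider[blocks] ⇒ blocked
  4. B → X → S ← P — X:chain[open]; S:collider[blocks] ⇒ blocked
Every path is blocked, so B and P are d-separated given {C, M}.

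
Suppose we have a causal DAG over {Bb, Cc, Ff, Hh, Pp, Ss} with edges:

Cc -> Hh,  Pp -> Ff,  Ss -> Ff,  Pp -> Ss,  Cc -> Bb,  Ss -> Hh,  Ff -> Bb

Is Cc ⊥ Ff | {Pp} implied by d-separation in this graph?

Yes — Cc and Ff are d-separated given {Pp}.

We examine all 3 paths between Cc and Ff:
Path 1: Cc → Bb ← Ff
  Bb is a collider here and neither Bb nor any of its descendants is conditioned on, so the collider stays closed — the path is blocked at Bb.
Path 2: Cc → Hh ← Ss ← Pp → Ff
  Hh is a collider here and neither Hh nor any of its descendants is conditioned on, so the collider stays closed — the path is blocked at Hh.
Path 3: Cc → Hh ← Ss → Ff
  Hh is a collider here and neither Hh nor any of its descendants is conditioned on, so the collider stays closed — the path is blocked at Hh.
Every path is blocked, so Cc and Ff are d-separated given {Pp}.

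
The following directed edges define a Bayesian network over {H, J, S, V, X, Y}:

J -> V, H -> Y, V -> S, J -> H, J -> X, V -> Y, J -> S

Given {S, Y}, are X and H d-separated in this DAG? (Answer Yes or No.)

3 paths connect X and H; each must be blocked for d-separation to hold:
Path 1: X ← J → S ← V → Y ← H
  J is a fork and J is not conditioned on; S is a collider and S is conditioned on, which opens it; V is a fork and V is not conditioned on; Y is a collider and Y is conditioned on, which opens it — no node blocks this path, so it is active.
Path 2: X ← J → H
  J is a fork and J is not conditioned on — no node blocks this path, so it is active.
Path 3: X ← J → V → Y ← H
  J is a fork and J is not conditioned on; V is a chain and V is not conditioned on; Y is a collider and Y is conditioned on, which opens it — no node blocks this path, so it is active.
At least one path is unblocked, so d-separation fails.

No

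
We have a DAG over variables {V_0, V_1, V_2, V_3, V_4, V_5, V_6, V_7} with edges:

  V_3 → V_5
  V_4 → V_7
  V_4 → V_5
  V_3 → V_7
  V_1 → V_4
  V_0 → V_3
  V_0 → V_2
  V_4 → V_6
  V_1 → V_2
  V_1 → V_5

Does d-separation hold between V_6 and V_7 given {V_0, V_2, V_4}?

5 paths connect V_6 and V_7; each must be blocked for d-separation to hold:
Path 1: V_6 ← V_4 ← V_1 → V_2 ← V_0 → V_3 → V_7
  V_4 is a chain here and V_4 is conditioned on, so the path is blocked at V_4.
Path 2: V_6 ← V_4 ← V_1 → V_5 ← V_3 → V_7
  V_4 is a chain here and V_4 is conditioned on, so the path is blocked at V_4.
Path 3: V_6 ← V_4 → V_5 ← V_1 → V_2 ← V_0 → V_3 → V_7
  V_4 is a fork here and V_4 is conditioned on, so the path is blocked at V_4.
Path 4: V_6 ← V_4 → V_5 ← V_3 → V_7
  V_4 is a fork here and V_4 is conditioned on, so the path is blocked at V_4.
Path 5: V_6 ← V_4 → V_7
  V_4 is a fork here and V_4 is conditioned on, so the path is blocked at V_4.
Every path is blocked, so V_6 and V_7 are d-separated given {V_0, V_2, V_4}.

Yes — V_6 and V_7 are d-separated given {V_0, V_2, V_4}.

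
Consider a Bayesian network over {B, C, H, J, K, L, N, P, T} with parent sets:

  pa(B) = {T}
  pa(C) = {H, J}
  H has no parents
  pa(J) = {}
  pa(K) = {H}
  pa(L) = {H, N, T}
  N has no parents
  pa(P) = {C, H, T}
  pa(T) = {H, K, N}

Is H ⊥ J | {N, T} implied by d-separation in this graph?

Enumerating the 6 paths from H to J and testing each for blocking by {N, T}:
  1. H → L ← N → T → P ← C ← J — L:collider[blocks]; N:fork[blocks]; T:chain[blocks]; P:collider[blocks]; C:chain[open] ⇒ blocked
  2. H → L ← T → P ← C ← J — L:collider[blocks]; T:fork[blocks]; P:collider[blocks]; C:chain[open] ⇒ blocked
  3. H → K → T → P ← C ← J — K:chain[open]; T:chain[blocks]; P:collider[blocks]; C:chain[open] ⇒ blocked
  4. H → C ← J — C:collider[blocks] ⇒ blocked
  5. H → T → P ← C ← J — T:chain[blocks]; P:collider[blocks]; C:chain[open] ⇒ blocked
  6. H → P ← C ← J — P:collider[blocks]; C:chain[open] ⇒ blocked
All paths are blocked; H ⊥ J | {N, T} holds.

Yes — H and J are d-separated given {N, T}.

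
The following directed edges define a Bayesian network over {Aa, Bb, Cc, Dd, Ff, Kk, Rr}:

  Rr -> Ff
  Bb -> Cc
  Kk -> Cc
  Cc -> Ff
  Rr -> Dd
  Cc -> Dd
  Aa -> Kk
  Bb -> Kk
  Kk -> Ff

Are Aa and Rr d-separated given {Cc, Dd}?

6 paths connect Aa and Rr; each must be blocked for d-separation to hold:
Path 1: Aa → Kk → Ff ← Cc → Dd ← Rr
  Ff is a collider here and neither Ff nor any of its descendants is conditioned on, so the collider stays closed — the path is blocked at Ff.
Path 2: Aa → Kk → Ff ← Rr
  Ff is a collider here and neither Ff nor any of its descendants is conditioned on, so the collider stays closed — the path is blocked at Ff.
Path 3: Aa → Kk → Cc → Ff ← Rr
  Cc is a chain here and Cc is conditioned on, so the path is blocked at Cc.
Path 4: Aa → Kk → Cc → Dd ← Rr
  Cc is a chain here and Cc is conditioned on, so the path is blocked at Cc.
Path 5: Aa → Kk ← Bb → Cc → Ff ← Rr
  Cc is a chain here and Cc is conditioned on, so the path is blocked at Cc.
Path 6: Aa → Kk ← Bb → Cc → Dd ← Rr
  Cc is a chain here and Cc is conditioned on, so the path is blocked at Cc.
Since every path is blocked, d-separation holds.

Yes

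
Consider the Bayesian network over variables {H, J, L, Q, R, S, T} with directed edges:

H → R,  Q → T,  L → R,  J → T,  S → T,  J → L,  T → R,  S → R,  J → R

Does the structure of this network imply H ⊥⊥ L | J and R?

There are 4 undirected paths between H and L; checking each against the conditioning set {J, R}:
Path 1: H → R ← S → T ← J → L
  J is a fork here and J is conditioned on, so the path is blocked at J.
Path 2: H → R ← T ← J → L
  J is a fork here and J is conditioned on, so the path is blocked at J.
Path 3: H → R ← L
  R is a collider and R is conditioned on, which opens it — no node blocks this path, so it is active.
Path 4: H → R ← J → L
  J is a fork here and J is conditioned on, so the path is blocked at J.
Because an active path exists, H and L are not d-separated.

No — H and L are not d-separated given {J, R}.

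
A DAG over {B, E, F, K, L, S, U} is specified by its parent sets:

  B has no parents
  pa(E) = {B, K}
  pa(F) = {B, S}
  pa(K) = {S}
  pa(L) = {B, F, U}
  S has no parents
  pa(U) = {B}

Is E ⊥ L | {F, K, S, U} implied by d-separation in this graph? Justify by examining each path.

No — E and L are not d-separated given {F, K, S, U}.

6 paths connect E and L; each must be blocked for d-separation to hold:
  1. E ← K ← S → F → L — K:chain[blocks]; S:fork[blocks]; F:chain[blocks] ⇒ blocked
  2. E ← K ← S → F ← B → L — K:chain[blocks]; S:fork[blocks]; F:collider[open]; B:fork[open] ⇒ blocked
  3. E ← K ← S → F ← B → U → L — K:chain[blocks]; S:fork[blocks]; F:collider[open]; B:fork[open]; U:chain[blocks] ⇒ blocked
  4. E ← B → L — B:fork[open] ⇒ active
  5. E ← B → F → L — B:fork[open]; F:chain[blocks] ⇒ blocked
  6. E ← B → U → L — B:fork[open]; U:chain[blocks] ⇒ blocked
Since the path E ← B → L is active, E and L are not d-separated given {F, K, S, U}.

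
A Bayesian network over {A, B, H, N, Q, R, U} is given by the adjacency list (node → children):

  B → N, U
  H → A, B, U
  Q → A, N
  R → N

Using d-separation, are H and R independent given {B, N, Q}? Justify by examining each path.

3 paths connect H and R; each must be blocked for d-separation to hold:
Path 1: H → B → N ← R
  B is a chain here and B is conditioned on, so the path is blocked at B.
Path 2: H → U ← B → N ← R
  U is a collider here and neither U nor any of its descendants is conditioned on, so the collider stays closed — the path is blocked at U.
Path 3: H → A ← Q → N ← R
  A is a collider here and neither A nor any of its descendants is conditioned on, so the collider stays closed — the path is blocked at A.
All paths are blocked; H ⊥ R | {B, N, Q} holds.

Yes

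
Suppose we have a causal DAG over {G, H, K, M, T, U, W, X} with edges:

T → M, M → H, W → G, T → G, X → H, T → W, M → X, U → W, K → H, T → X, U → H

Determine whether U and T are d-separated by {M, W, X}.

There are 6 undirected paths between U and T; checking each against the conditioning set {M, W, X}:
Path 1: U → H ← M → X ← T
  H is a collider here and neither H nor any of its descendants is conditioned on, so the collider stays closed — the path is blocked at H.
Path 2: U → H ← M ← T
  H is a collider here and neither H nor any of its descendants is conditioned on, so the collider stays closed — the path is blocked at H.
Path 3: U → H ← X ← M ← T
  H is a collider here and neither H nor any of its descendants is conditioned on, so the collider stays closed — the path is blocked at H.
Path 4: U → H ← X ← T
  H is a collider here and neither H nor any of its descendants is conditioned on, so the collider stays closed — the path is blocked at H.
Path 5: U → W → G ← T
  W is a chain here and W is conditioned on, so the path is blocked at W.
Path 6: U → W ← T
  W is a collider and W is conditioned on, which opens it — no node blocks this path, so it is active.
Because an active path exists, U and T are not d-separated.

No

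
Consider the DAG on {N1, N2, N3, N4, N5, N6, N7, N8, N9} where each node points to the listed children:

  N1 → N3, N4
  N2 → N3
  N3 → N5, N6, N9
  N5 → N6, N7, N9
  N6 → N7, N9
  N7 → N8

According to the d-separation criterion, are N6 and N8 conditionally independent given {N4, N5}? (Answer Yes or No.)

We examine all 6 paths between N6 and N8:
Path 1: N6 → N7 → N8
  N7 is a chain and N7 is not conditioned on — no node blocks this path, so it is active.
Path 2: N6 ← N5 → N7 → N8
  N5 is a fork here and N5 is conditioned on, so the path is blocked at N5.
Path 3: N6 ← N3 → N5 → N7 → N8
  N5 is a chain here and N5 is conditioned on, so the path is blocked at N5.
Path 4: N6 ← N3 → N9 ← N5 → N7 → N8
  N9 is a collider here and neither N9 nor any of its descendants is conditioned on, so the collider stays closed — the path is blocked at N9.
Path 5: N6 → N9 ← N5 → N7 → N8
  N9 is a collider here and neither N9 nor any of its descendants is conditioned on, so the collider stays closed — the path is blocked at N9.
Path 6: N6 → N9 ← N3 → N5 → N7 → N8
  N9 is a collider here and neither N9 nor any of its descendants is conditioned on, so the collider stays closed — the path is blocked at N9.
Because an active path exists, N6 and N8 are not d-separated.

No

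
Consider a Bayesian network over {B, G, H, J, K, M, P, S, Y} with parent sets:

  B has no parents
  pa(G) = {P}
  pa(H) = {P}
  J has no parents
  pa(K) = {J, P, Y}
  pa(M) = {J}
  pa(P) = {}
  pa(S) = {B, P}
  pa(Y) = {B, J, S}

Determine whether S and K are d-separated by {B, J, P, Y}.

We examine all 5 paths between S and K:
  1. S → Y ← J → K — Y:collider[open]; J:fork[blocks] ⇒ blocked
  2. S → Y → K — Y:chain[blocks] ⇒ blocked
  3. S ← B → Y ← J → K — B:fork[blocks]; Y:collider[open]; J:fork[blocks] ⇒ blocked
  4. S ← B → Y → K — B:fork[blocks]; Y:chain[blocks] ⇒ blocked
  5. S ← P → K — P:fork[blocks] ⇒ blocked
Since every path is blocked, d-separation holds.

Yes — S and K are d-separated given {B, J, P, Y}.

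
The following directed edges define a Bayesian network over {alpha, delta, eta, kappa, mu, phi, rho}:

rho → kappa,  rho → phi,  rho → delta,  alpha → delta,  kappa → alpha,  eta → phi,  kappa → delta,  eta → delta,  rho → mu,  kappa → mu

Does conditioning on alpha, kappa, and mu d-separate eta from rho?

We examine all 6 paths between eta and rho:
Path 1: eta → phi ← rho
  phi is a collider here and neither phi nor any of its descendants is conditioned on, so the collider stays closed — the path is blocked at phi.
Path 2: eta → delta ← alpha ← kappa → mu ← rho
  delta is a collider here and neither delta nor any of its descendants is conditioned on, so the collider stays closed — the path is blocked at delta.
Path 3: eta → delta ← alpha ← kappa ← rho
  delta is a collider here and neither delta nor any of its descendants is conditioned on, so the collider stays closed — the path is blocked at delta.
Path 4: eta → delta ← kappa → mu ← rho
  delta is a collider here and neither delta nor any of its descendants is conditioned on, so the collider stays closed — the path is blocked at delta.
Path 5: eta → delta ← kappa ← rho
  delta is a collider here and neither delta nor any of its descendants is conditioned on, so the collider stays closed — the path is blocked at delta.
Path 6: eta → delta ← rho
  delta is a collider here and neither delta nor any of its descendants is conditioned on, so the collider stays closed — the path is blocked at delta.
Since every path is blocked, d-separation holds.

Yes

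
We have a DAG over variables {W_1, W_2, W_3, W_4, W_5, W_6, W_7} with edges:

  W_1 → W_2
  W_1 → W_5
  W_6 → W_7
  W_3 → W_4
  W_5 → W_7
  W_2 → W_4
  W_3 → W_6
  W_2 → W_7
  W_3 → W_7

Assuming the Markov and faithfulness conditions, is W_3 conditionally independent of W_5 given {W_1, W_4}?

Yes — W_3 and W_5 are d-separated given {W_1, W_4}.

There are 6 undirected paths between W_3 and W_5; checking each against the conditioning set {W_1, W_4}:
Path 1: W_3 → W_4 ← W_2 → W_7 ← W_5
  W_7 is a collider here and neither W_7 nor any of its descendants is conditioned on, so the collider stays closed — the path is blocked at W_7.
Path 2: W_3 → W_4 ← W_2 ← W_1 → W_5
  W_1 is a fork here and W_1 is conditioned on, so the path is blocked at W_1.
Path 3: W_3 → W_7 ← W_5
  W_7 is a collider here and neither W_7 nor any of its descendants is conditioned on, so the collider stays closed — the path is blocked at W_7.
Path 4: W_3 → W_7 ← W_2 ← W_1 → W_5
  W_7 is a collider here and neither W_7 nor any of its descendants is conditioned on, so the collider stays closed — the path is blocked at W_7.
Path 5: W_3 → W_6 → W_7 ← W_5
  W_7 is a collider here and neither W_7 nor any of its descendants is conditioned on, so the collider stays closed — the path is blocked at W_7.
Path 6: W_3 → W_6 → W_7 ← W_2 ← W_1 → W_5
  W_7 is a collider here and neither W_7 nor any of its descendants is conditioned on, so the collider stays closed — the path is blocked at W_7.
All paths are blocked; W_3 ⊥ W_5 | {W_1, W_4} holds.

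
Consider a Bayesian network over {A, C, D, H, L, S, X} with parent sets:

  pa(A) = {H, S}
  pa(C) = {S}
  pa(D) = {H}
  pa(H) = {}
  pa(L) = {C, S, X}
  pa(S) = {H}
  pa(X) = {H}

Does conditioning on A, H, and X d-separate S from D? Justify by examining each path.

Yes

We examine all 4 paths between S and D:
  1. S → A ← H → D — A:collider[open]; H:fork[blocks] ⇒ blocked
  2. S → L ← X ← H → D — L:collider[blocks]; X:chain[blocks]; H:fork[blocks] ⇒ blocked
  3. S → C → L ← X ← H → D — C:chain[open]; L:collider[blocks]; X:chain[blocks]; H:fork[blocks] ⇒ blocked
  4. S ← H → D — H:fork[blocks] ⇒ blocked
Every path is blocked, so S and D are d-separated given {A, H, X}.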